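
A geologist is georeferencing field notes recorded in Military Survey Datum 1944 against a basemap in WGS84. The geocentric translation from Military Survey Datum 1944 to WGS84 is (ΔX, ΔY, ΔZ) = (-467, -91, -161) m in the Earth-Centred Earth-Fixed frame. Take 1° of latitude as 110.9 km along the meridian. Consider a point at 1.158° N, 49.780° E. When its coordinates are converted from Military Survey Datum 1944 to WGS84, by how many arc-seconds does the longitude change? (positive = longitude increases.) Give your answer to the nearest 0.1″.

sin φ = 0.020210, cos φ = 0.999796, sin λ = 0.763571, cos λ = 0.645724.
East component: ΔE = −sin λ·ΔX + cos λ·ΔY = −(0.763571)(-467) + (0.645724)(-91) = 297.83 m.
1° of latitude spans 110900 m; at latitude φ, 1° of longitude spans that × cos φ = 110877.4 m, so Δλ = 297.83 / 110877.4 × 3600 = 9.670″.

Δλ = 9.7″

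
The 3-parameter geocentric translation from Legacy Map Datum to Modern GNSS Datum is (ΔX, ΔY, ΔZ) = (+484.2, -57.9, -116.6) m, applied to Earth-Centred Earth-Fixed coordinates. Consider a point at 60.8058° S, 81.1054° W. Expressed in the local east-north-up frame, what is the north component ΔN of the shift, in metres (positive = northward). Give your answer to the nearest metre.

At φ = -60.8058°, λ = -81.1054°: sin φ = -0.872971, cos φ = 0.487771, sin λ = -0.987974, cos λ = 0.154617.
ΔN = −sin φ cos λ·ΔX − sin φ sin λ·ΔY + cos φ·ΔZ = −(-0.872971)(0.154617)(484.2) − (-0.872971)(-0.987974)(-57.9) + (0.487771)(-116.6) = 58.42 m.

ΔN = 58 m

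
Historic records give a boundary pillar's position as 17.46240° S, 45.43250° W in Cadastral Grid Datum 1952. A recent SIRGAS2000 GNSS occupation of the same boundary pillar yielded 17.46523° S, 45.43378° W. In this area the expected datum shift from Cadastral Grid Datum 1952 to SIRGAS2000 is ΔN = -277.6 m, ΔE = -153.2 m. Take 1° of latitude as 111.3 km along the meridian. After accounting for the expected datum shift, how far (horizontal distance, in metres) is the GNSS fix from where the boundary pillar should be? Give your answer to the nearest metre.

Observed coordinate differences: Δφ = -0.00283°, Δλ = -0.00128°.
Converting to metres (1° lat = 111300 m, cos φ = 0.953914): observed ΔN = -315.0 m, observed ΔE = -135.9 m.
Subtracting the expected shift leaves a residual of -315.0 − (-277.6) = -37.4 m north and -135.9 − (-153.2) = 17.3 m east.
Residual distance = √((-37.4)² + 17.3²) = 41.2 m.

41 m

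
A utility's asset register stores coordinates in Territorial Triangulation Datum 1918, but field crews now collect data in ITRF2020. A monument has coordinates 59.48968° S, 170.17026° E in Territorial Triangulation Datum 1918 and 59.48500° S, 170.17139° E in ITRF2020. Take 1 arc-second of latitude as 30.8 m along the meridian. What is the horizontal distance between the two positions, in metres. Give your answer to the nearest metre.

523 m

Δφ = -59.48500° − -59.48968° = +0.00468°; Δλ = 170.17139° − 170.17026° = +0.00113°.
1° of latitude = 3600 × 30.80 = 110880 m.
ΔN = Δφ × 110880 = 518.9 m; ΔE = Δλ × 110880 × cos(-59.48968°) = +0.00113 × 110880 × 0.507694 = 63.6 m.
Distance = √(ΔE² + ΔN²) = √(63.6² + 518.9²) = 522.8 m.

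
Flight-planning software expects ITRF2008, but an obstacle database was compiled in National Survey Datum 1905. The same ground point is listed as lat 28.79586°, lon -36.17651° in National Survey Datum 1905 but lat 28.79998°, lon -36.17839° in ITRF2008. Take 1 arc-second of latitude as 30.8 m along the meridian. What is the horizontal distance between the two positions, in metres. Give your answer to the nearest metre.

492 m

Δφ = 28.79998° − 28.79586° = +0.00412°; Δλ = -36.17839° − -36.17651° = -0.00188°.
1° of latitude = 3600 × 30.80 = 110880 m.
ΔN = Δφ × 110880 = 456.8 m; ΔE = Δλ × 110880 × cos(28.79586°) = -0.00188 × 110880 × 0.876341 = -182.7 m.
Distance = √(ΔE² + ΔN²) = √((-182.7)² + 456.8²) = 492.0 m.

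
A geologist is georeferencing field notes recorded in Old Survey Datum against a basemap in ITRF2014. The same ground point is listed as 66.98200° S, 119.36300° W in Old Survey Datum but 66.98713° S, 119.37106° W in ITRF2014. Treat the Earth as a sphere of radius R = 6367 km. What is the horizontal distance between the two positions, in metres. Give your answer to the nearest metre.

669 m

Δφ = -66.98713° − -66.98200° = -0.00513°; Δλ = -119.37106° − -119.36300° = -0.00806°.
1° along a meridian = πR/180 = 111125 m.
ΔN = Δφ × 111125 = -570.1 m; ΔE = Δλ × 111125 × cos(-66.98200°) = -0.00806 × 111125 × 0.391020 = -350.2 m.
Distance = √(ΔE² + ΔN²) = √((-350.2)² + (-570.1)²) = 669.1 m.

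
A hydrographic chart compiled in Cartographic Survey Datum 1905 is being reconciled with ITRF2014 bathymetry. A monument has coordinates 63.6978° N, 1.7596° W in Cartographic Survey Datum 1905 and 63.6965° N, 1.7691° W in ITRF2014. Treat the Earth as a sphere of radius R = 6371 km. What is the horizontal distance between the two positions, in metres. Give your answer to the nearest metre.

Δφ = 63.6965° − 63.6978° = -0.0013°; Δλ = -1.7691° − -1.7596° = -0.0095°.
1° along a meridian = πR/180 = 111195 m.
ΔN = Δφ × 111195 = -144.6 m; ΔE = Δλ × 111195 × cos(63.6978°) = -0.0095 × 111195 × 0.443106 = -468.1 m.
Distance = √(ΔE² + ΔN²) = √((-468.1)² + (-144.6)²) = 489.9 m.

490 m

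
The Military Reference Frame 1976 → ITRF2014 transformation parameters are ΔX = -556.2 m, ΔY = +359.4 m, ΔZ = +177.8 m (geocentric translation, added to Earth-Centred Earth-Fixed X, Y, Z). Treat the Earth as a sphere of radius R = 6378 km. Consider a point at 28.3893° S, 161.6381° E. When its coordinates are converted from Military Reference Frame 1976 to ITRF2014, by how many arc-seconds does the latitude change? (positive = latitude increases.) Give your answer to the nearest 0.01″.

Δφ = 14.92″

sin φ = -0.475460, cos φ = 0.879737, sin λ = 0.315018, cos λ = -0.949086.
North component: ΔN = −sin φ cos λ·ΔX − sin φ sin λ·ΔY + cos φ·ΔZ = −(-0.475460)(-0.949086)(-556.2) − (-0.475460)(0.315018)(359.4) + (0.879737)(177.8) = 461.23 m.
1° of latitude spans πR/180 = 111317 m, so Δφ = 461.23 / 111317 × 3600 = 14.916″.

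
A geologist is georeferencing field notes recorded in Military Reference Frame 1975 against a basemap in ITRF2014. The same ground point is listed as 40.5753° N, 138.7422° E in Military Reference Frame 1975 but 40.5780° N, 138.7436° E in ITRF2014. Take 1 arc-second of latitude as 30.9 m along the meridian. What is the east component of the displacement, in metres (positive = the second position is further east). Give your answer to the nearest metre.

ΔE = 118 m

Δφ = 40.5780° − 40.5753° = +0.0027°; Δλ = 138.7436° − 138.7422° = +0.0014°.
1° of latitude = 3600 × 30.90 = 111240 m.
ΔN = Δφ × 111240 = 300.3 m; ΔE = Δλ × 111240 × cos(40.5753°) = +0.0014 × 111240 × 0.759552 = 118.3 m.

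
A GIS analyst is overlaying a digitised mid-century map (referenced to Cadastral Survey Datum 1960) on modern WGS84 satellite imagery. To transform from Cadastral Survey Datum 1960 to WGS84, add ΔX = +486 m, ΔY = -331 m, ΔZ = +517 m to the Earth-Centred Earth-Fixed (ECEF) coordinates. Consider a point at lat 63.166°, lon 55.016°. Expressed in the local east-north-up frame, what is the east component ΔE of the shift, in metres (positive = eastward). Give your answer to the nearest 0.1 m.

The local east axis at (φ, λ) is (−sin λ, cos λ, 0), so ΔE = −sin(55.016°)·486 + cos(55.016°)·(-331) = -587.96 m.

ΔE = -588.0 m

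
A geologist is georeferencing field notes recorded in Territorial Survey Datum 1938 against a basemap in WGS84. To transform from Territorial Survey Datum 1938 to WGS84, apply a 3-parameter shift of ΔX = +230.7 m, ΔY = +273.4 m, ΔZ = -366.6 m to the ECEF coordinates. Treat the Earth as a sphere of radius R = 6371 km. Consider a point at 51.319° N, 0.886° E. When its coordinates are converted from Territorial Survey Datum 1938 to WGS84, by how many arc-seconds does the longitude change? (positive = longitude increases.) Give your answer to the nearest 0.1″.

Δλ = 14.0″

sin φ = 0.780638, cos φ = 0.624984, sin λ = 0.015463, cos λ = 0.999880.
East component: ΔE = −sin λ·ΔX + cos λ·ΔY = −(0.015463)(230.7) + (0.999880)(273.4) = 269.80 m.
1° of latitude spans πR/180 = 111195 m; at latitude φ, 1° of longitude spans that × cos φ = 69495.0 m, so Δλ = 269.80 / 69495.0 × 3600 = 13.976″.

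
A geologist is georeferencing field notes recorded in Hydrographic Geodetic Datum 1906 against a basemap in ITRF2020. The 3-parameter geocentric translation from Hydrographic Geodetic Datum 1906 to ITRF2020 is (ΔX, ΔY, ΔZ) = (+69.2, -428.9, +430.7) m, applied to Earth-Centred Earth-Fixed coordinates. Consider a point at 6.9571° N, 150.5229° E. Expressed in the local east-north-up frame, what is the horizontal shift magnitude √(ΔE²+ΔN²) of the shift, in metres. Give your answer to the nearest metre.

572 m

The local east axis at (φ, λ) is (−sin λ, cos λ, 0), so ΔE = −sin(150.5229°)·69.2 + cos(150.5229°)·(-428.9) = 339.33 m.
The local north axis is (−sin φ cos λ, −sin φ sin λ, cos φ), giving ΔN = 7.297 + 25.564 + 427.529 = 460.39 m.
Horizontal magnitude = √(ΔE² + ΔN²) = √(339.33² + 460.39²) = 571.93 m.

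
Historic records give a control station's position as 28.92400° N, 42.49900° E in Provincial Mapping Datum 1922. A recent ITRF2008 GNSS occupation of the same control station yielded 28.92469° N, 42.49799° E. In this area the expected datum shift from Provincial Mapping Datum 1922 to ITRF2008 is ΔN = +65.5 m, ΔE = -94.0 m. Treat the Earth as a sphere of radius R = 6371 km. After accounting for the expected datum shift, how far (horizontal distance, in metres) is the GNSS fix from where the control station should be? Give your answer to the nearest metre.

12 m

Observed coordinate differences: Δφ = +0.00069°, Δλ = -0.00101°.
Converting to metres (1° lat = 111195 m, cos φ = 0.875262): observed ΔN = 76.7 m, observed ΔE = -98.3 m.
Subtracting the expected shift leaves a residual of 76.7 − (65.5) = 11.2 m north and -98.3 − (-94.0) = -4.3 m east.
Residual distance = √(11.2² + (-4.3)²) = 12.0 m.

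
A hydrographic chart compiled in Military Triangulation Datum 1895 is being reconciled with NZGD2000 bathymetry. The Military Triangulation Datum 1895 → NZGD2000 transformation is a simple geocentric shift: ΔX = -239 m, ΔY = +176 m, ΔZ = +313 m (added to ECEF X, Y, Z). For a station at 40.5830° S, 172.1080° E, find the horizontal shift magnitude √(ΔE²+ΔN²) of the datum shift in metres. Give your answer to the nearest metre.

The local east axis at (φ, λ) is (−sin λ, cos λ, 0), so ΔE = −sin(172.1080°)·(-239) + cos(172.1080°)·176 = -141.52 m.
The local north axis is (−sin φ cos λ, −sin φ sin λ, cos φ), giving ΔN = 154.009 + 15.721 + 237.712 = 407.44 m.
Horizontal magnitude = √(ΔE² + ΔN²) = √((-141.52)² + 407.44²) = 431.32 m.

431 m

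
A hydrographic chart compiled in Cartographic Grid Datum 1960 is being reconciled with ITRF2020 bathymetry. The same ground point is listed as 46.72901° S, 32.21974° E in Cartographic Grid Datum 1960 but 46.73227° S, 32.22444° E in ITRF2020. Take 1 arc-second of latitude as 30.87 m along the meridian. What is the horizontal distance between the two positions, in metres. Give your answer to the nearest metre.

509 m

Δφ = -46.73227° − -46.72901° = -0.00326°; Δλ = 32.22444° − 32.21974° = +0.00470°.
1° of latitude = 3600 × 30.87 = 111132 m.
ΔN = Δφ × 111132 = -362.3 m; ΔE = Δλ × 111132 × cos(-46.72901°) = +0.00470 × 111132 × 0.685450 = 358.0 m.
Distance = √(ΔE² + ΔN²) = √(358.0² + (-362.3)²) = 509.3 m.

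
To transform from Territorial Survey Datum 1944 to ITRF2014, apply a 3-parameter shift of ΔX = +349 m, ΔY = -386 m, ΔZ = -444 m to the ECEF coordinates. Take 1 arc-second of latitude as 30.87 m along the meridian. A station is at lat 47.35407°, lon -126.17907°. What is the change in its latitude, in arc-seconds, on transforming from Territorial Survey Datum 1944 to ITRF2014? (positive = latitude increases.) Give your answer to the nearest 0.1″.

Δφ = -12.3″

sin φ = 0.735554, cos φ = 0.677466, sin λ = -0.807176, cos λ = -0.590311.
North component: ΔN = −sin φ cos λ·ΔX − sin φ sin λ·ΔY + cos φ·ΔZ = −(0.735554)(-0.590311)(349) − (0.735554)(-0.807176)(-386) + (0.677466)(-444) = -378.43 m.
1° of latitude spans 3600 × 30.87 = 111132 m, so Δφ = -378.43 / 111132 × 3600 = -12.259″.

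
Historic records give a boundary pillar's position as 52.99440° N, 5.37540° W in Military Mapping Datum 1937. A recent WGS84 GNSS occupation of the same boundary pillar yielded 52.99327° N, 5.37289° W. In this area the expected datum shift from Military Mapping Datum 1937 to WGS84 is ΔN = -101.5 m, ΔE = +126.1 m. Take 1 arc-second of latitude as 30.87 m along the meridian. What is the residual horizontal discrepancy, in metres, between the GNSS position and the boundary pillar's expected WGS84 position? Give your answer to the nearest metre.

Observed coordinate differences: Δφ = -0.00113°, Δλ = +0.00251°.
Converting to metres (1° lat = 111132 m, cos φ = 0.601893): observed ΔN = -125.6 m, observed ΔE = 167.9 m.
Subtracting the expected shift leaves a residual of -125.6 − (-101.5) = -24.1 m north and 167.9 − (126.1) = 41.8 m east.
Residual distance = √((-24.1)² + 41.8²) = 48.2 m.

48 m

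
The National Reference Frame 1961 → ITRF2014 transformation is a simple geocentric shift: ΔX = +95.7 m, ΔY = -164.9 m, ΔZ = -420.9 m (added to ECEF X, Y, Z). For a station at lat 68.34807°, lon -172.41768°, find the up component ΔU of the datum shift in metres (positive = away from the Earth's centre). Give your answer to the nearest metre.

The local up (radial) axis is (cos φ cos λ, cos φ sin λ, sin φ), giving ΔU = -35.001 + 8.028 − 391.202 = -418.18 m.

ΔU = -418 m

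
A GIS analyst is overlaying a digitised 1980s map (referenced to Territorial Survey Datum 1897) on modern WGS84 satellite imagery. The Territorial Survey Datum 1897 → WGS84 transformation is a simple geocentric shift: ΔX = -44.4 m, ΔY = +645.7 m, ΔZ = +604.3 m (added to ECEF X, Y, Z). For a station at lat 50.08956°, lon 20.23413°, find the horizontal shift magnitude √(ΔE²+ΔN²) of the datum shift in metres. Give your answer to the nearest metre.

669 m

At φ = 50.08956°, λ = 20.23413°: sin φ = 0.767048, cos φ = 0.641589, sin λ = 0.345857, cos λ = 0.938287.
ΔE = −sin λ·ΔX + cos λ·ΔY = −(0.345857)·(-44.4) + (0.938287)·(645.7) = 621.21 m.
ΔN = −sin φ cos λ·ΔX − sin φ sin λ·ΔY + cos φ·ΔZ = −(0.767048)(0.938287)(-44.4) − (0.767048)(0.345857)(645.7) + (0.641589)(604.3) = 248.37 m.
Horizontal magnitude = √(ΔE² + ΔN²) = √(621.21² + 248.37²) = 669.02 m.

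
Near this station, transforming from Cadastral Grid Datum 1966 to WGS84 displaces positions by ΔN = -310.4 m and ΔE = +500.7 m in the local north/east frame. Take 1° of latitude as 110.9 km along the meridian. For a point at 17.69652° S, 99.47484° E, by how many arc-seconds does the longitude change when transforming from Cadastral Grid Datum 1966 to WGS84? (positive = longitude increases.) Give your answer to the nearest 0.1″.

Δλ = 17.1″

At latitude -17.69652°, cos φ = 0.952680.
1° of longitude at this latitude = 110.9 × cos φ = 105.65 km, so Δλ = 500.7 / 105652.2 = 0.0047391° = 17.061″.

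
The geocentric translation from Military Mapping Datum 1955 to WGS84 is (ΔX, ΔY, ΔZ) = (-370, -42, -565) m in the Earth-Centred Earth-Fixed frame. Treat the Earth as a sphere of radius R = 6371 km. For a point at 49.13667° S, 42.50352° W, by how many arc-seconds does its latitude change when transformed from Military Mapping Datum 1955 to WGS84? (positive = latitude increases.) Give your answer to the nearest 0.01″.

sin φ = -0.756272, cos φ = 0.654257, sin λ = -0.675636, cos λ = 0.737236.
North component: ΔN = −sin φ cos λ·ΔX − sin φ sin λ·ΔY + cos φ·ΔZ = −(-0.756272)(0.737236)(-370) − (-0.756272)(-0.675636)(-42) + (0.654257)(-565) = -554.49 m.
1° of latitude spans πR/180 = 111195 m, so Δφ = -554.49 / 111195 × 3600 = -17.952″.

Δφ = -17.95″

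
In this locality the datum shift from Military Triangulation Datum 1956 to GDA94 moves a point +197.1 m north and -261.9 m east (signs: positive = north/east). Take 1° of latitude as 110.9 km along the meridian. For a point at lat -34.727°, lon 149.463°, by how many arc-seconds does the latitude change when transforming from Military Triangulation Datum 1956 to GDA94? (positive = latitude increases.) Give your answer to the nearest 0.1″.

Δφ = 6.4″

1° of latitude = 110.9 km, so Δφ = 197.1 / 110900 = 0.0017773° = 6.398″.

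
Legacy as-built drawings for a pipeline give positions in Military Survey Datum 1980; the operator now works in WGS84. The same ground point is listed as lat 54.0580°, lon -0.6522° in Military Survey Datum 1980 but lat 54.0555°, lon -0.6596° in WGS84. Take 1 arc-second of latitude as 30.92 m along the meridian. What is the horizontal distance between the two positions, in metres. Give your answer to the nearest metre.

558 m

Δφ = 54.0555° − 54.0580° = -0.0025°; Δλ = -0.6596° − -0.6522° = -0.0074°.
1° of latitude = 3600 × 30.92 = 111312 m.
ΔN = Δφ × 111312 = -278.3 m; ΔE = Δλ × 111312 × cos(54.0580°) = -0.0074 × 111312 × 0.586966 = -483.5 m.
Distance = √(ΔE² + ΔN²) = √((-483.5)² + (-278.3)²) = 557.9 m.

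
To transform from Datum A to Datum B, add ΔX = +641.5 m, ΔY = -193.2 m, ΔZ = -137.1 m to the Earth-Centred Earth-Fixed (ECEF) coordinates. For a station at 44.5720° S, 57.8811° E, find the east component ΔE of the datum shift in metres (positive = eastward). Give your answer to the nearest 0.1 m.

The local east axis at (φ, λ) is (−sin λ, cos λ, 0), so ΔE = −sin(57.8811°)·641.5 + cos(57.8811°)·(-193.2) = -646.04 m.

ΔE = -646.0 m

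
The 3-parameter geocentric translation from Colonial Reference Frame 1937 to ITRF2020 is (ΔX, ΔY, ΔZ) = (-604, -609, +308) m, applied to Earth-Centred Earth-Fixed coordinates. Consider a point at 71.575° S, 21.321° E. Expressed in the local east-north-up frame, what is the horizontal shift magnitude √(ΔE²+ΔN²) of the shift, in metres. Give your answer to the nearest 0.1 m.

734.1 m

The local east axis at (φ, λ) is (−sin λ, cos λ, 0), so ΔE = −sin(21.321°)·(-604) + cos(21.321°)·(-609) = -347.71 m.
The local north axis is (−sin φ cos λ, −sin φ sin λ, cos φ), giving ΔN = -533.818 − 210.077 + 97.347 = -646.55 m.
Horizontal magnitude = √(ΔE² + ΔN²) = √((-347.71)² + (-646.55)²) = 734.12 m.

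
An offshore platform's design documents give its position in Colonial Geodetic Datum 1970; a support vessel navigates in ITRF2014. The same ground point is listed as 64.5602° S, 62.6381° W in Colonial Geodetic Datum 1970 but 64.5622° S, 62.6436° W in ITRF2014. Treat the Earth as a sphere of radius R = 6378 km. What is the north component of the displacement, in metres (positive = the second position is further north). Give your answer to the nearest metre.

ΔN = -223 m

Δφ = -64.5622° − -64.5602° = -0.0020°; Δλ = -62.6436° − -62.6381° = -0.0055°.
1° along a meridian = πR/180 = 111317 m.
ΔN = Δφ × 111317 = -222.6 m; ΔE = Δλ × 111317 × cos(-64.5602°) = -0.0055 × 111317 × 0.429563 = -263.0 m.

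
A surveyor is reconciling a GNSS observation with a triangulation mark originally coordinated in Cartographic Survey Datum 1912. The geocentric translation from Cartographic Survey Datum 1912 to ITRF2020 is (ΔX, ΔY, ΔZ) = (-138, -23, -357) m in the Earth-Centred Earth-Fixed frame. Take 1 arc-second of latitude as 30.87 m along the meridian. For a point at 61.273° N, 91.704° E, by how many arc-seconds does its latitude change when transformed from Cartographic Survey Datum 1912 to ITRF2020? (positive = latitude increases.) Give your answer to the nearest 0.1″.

Δφ = -5.0″

sin φ = 0.876920, cos φ = 0.480637, sin λ = 0.999558, cos λ = -0.029736.
North component: ΔN = −sin φ cos λ·ΔX − sin φ sin λ·ΔY + cos φ·ΔZ = −(0.876920)(-0.029736)(-138) − (0.876920)(0.999558)(-23) + (0.480637)(-357) = -155.03 m.
1° of latitude spans 3600 × 30.87 = 111132 m, so Δφ = -155.03 / 111132 × 3600 = -5.022″.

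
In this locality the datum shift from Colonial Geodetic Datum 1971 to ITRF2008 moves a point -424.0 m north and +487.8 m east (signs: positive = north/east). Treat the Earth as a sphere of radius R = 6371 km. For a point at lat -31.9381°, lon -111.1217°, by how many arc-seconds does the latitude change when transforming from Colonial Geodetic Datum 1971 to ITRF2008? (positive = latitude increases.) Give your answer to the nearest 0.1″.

On a sphere of radius R, 1 rad of latitude = R, so Δφ = ΔN / R = -424.0 / 6371000 = -6.6552e-05 rad = -13.727″.

Δφ = -13.7″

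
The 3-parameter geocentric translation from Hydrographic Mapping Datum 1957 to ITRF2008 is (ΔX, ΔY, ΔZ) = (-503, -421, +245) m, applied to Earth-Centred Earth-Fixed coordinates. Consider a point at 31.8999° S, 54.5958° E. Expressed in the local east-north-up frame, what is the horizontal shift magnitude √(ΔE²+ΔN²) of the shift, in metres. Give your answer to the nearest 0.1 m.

At φ = -31.8999°, λ = 54.5958°: sin φ = -0.528437, cos φ = 0.848973, sin λ = 0.815085, cos λ = 0.579341.
ΔE = −sin λ·ΔX + cos λ·ΔY = −(0.815085)·(-503) + (0.579341)·(-421) = 166.09 m.
ΔN = −sin φ cos λ·ΔX − sin φ sin λ·ΔY + cos φ·ΔZ = −(-0.528437)(0.579341)(-503) − (-0.528437)(0.815085)(-421) + (0.848973)(245) = -127.33 m.
Horizontal magnitude = √(ΔE² + ΔN²) = √(166.09² + (-127.33)²) = 209.28 m.

209.3 m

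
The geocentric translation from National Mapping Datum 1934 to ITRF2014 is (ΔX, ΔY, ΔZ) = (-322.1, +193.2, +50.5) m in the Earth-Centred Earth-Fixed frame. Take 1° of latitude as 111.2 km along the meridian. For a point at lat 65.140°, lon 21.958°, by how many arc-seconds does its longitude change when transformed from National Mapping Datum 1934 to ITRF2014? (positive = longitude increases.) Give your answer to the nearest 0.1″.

Δλ = 23.1″

sin φ = 0.907338, cos φ = 0.420402, sin λ = 0.373927, cos λ = 0.927458.
East component: ΔE = −sin λ·ΔX + cos λ·ΔY = −(0.373927)(-322.1) + (0.927458)(193.2) = 299.63 m.
1° of latitude spans 111200 m; at latitude φ, 1° of longitude spans that × cos φ = 46748.8 m, so Δλ = 299.63 / 46748.8 × 3600 = 23.073″.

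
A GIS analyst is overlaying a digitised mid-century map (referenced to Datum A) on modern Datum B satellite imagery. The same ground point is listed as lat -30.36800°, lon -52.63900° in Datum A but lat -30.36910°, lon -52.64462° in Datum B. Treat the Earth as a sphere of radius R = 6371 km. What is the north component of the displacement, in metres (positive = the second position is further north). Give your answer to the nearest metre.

Δφ = -30.36910° − -30.36800° = -0.00110°; Δλ = -52.64462° − -52.63900° = -0.00562°.
1° along a meridian = πR/180 = 111195 m.
ΔN = Δφ × 111195 = -122.3 m; ΔE = Δλ × 111195 × cos(-30.36800°) = -0.00562 × 111195 × 0.862796 = -539.2 m.

ΔN = -122 m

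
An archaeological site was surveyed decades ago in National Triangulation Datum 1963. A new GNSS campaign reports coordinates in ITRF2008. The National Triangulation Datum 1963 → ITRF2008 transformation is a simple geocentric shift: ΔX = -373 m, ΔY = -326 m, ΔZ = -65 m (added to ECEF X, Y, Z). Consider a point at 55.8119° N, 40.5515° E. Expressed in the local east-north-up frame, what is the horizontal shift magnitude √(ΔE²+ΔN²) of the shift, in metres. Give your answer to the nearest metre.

At φ = 55.8119°, λ = 40.5515°: sin φ = 0.827197, cos φ = 0.561912, sin λ = 0.650131, cos λ = 0.759822.
ΔE = −sin λ·ΔX + cos λ·ΔY = −(0.650131)·(-373) + (0.759822)·(-326) = -5.20 m.
ΔN = −sin φ cos λ·ΔX − sin φ sin λ·ΔY + cos φ·ΔZ = −(0.827197)(0.759822)(-373) − (0.827197)(0.650131)(-326) + (0.561912)(-65) = 373.23 m.
Horizontal magnitude = √(ΔE² + ΔN²) = √((-5.20)² + 373.23²) = 373.27 m.

373 m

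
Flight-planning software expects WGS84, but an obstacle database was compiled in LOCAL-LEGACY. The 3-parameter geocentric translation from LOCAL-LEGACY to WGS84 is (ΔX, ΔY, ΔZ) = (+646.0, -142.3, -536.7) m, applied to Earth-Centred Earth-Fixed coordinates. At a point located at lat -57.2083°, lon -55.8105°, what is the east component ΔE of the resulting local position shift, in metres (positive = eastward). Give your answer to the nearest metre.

The local east axis at (φ, λ) is (−sin λ, cos λ, 0), so ΔE = −sin(-55.8105°)·646.0 + cos(-55.8105°)·(-142.3) = 454.40 m.

ΔE = 454 m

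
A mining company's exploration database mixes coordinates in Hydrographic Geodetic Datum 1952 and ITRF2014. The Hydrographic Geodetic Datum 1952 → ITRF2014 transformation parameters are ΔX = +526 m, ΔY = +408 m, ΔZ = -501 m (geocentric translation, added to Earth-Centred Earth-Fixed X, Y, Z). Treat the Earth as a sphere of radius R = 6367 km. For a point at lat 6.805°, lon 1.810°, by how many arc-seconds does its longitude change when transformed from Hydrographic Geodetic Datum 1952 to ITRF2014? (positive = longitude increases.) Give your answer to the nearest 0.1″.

sin φ = 0.118491, cos φ = 0.992955, sin λ = 0.031585, cos λ = 0.999501.
East component: ΔE = −sin λ·ΔX + cos λ·ΔY = −(0.031585)(526) + (0.999501)(408) = 391.18 m.
1° of latitude spans πR/180 = 111125 m; at latitude φ, 1° of longitude spans that × cos φ = 110342.3 m, so Δλ = 391.18 / 110342.3 × 3600 = 12.763″.

Δλ = 12.8″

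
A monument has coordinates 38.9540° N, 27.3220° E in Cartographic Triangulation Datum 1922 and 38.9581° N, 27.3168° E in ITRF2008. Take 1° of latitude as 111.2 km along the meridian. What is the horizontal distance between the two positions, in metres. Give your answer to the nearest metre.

Δφ = 38.9581° − 38.9540° = +0.0041°; Δλ = 27.3168° − 27.3220° = -0.0052°.
ΔN = Δφ × 111200 = 455.9 m; ΔE = Δλ × 111200 × cos(38.9540°) = -0.0052 × 111200 × 0.777651 = -449.7 m.
Distance = √(ΔE² + ΔN²) = √((-449.7)² + 455.9²) = 640.4 m.

640 m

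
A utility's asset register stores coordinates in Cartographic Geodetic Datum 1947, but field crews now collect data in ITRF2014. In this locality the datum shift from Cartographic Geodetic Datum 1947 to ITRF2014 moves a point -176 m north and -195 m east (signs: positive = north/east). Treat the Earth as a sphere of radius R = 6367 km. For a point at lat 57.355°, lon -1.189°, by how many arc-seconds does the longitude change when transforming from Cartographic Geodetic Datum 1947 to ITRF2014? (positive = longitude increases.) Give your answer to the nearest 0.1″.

At latitude 57.355°, cos φ = 0.539432.
One radian of longitude at latitude φ spans R cos φ, so Δλ = ΔE / (R cos φ) = -195.0 / (6367000 × 0.539432) = -5.6776e-05 rad = -11.711″.

Δλ = -11.7″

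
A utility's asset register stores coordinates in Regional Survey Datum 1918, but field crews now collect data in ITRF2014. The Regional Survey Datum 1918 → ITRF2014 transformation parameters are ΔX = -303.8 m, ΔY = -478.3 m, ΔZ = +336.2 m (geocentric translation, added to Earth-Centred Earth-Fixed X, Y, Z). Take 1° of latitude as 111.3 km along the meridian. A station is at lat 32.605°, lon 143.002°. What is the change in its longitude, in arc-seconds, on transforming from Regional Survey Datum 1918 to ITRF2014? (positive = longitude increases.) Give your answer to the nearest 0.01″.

Δλ = 21.69″

sin φ = 0.538844, cos φ = 0.842405, sin λ = 0.601787, cos λ = -0.798657.
East component: ΔE = −sin λ·ΔX + cos λ·ΔY = −(0.601787)(-303.8) + (-0.798657)(-478.3) = 564.82 m.
1° of latitude spans 111300 m; at latitude φ, 1° of longitude spans that × cos φ = 93759.7 m, so Δλ = 564.82 / 93759.7 × 3600 = 21.687″.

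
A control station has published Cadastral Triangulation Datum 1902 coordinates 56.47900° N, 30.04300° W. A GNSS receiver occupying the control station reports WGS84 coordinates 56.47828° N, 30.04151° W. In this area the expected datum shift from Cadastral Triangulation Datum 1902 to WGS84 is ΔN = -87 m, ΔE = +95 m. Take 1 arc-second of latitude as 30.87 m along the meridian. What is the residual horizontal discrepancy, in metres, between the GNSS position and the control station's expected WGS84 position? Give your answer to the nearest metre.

Observed coordinate differences: Δφ = -0.00072°, Δλ = +0.00149°.
Converting to metres (1° lat = 111132 m, cos φ = 0.552243): observed ΔN = -80.0 m, observed ΔE = 91.4 m.
Subtracting the expected shift leaves a residual of -80.0 − (-87) = 7.0 m north and 91.4 − (95) = -3.6 m east.
Residual distance = √(7.0² + (-3.6)²) = 7.8 m.

8 m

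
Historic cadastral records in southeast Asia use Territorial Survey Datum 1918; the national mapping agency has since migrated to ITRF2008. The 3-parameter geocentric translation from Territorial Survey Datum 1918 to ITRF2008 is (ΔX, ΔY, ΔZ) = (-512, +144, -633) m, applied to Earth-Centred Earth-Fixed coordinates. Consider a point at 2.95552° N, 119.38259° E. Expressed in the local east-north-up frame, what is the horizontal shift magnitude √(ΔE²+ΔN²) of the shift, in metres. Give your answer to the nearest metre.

At φ = 2.95552°, λ = 119.38259°: sin φ = 0.051561, cos φ = 0.998670, sin λ = 0.871363, cos λ = -0.490639.
ΔE = −sin λ·ΔX + cos λ·ΔY = −(0.871363)·(-512) + (-0.490639)·(144) = 375.49 m.
ΔN = −sin φ cos λ·ΔX − sin φ sin λ·ΔY + cos φ·ΔZ = −(0.051561)(-0.490639)(-512) − (0.051561)(0.871363)(144) + (0.998670)(-633) = -651.58 m.
Horizontal magnitude = √(ΔE² + ΔN²) = √(375.49² + (-651.58)²) = 752.03 m.

752 m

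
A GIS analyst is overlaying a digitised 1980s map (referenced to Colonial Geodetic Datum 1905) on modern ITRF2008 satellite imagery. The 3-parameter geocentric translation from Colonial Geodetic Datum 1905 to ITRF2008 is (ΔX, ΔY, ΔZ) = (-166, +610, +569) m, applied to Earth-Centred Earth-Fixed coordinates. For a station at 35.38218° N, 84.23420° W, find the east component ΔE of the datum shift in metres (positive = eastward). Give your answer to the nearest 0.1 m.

The local east axis at (φ, λ) is (−sin λ, cos λ, 0), so ΔE = −sin(-84.23420°)·(-166) + cos(-84.23420°)·610 = -103.88 m.

ΔE = -103.9 m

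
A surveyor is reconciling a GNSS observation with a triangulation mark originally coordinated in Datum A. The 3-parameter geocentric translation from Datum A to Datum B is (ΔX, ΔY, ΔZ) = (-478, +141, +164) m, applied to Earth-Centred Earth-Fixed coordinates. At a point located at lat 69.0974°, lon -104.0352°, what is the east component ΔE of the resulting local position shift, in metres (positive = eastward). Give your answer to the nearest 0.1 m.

The local east axis at (φ, λ) is (−sin λ, cos λ, 0), so ΔE = −sin(-104.0352°)·(-478) + cos(-104.0352°)·141 = -497.93 m.

ΔE = -497.9 m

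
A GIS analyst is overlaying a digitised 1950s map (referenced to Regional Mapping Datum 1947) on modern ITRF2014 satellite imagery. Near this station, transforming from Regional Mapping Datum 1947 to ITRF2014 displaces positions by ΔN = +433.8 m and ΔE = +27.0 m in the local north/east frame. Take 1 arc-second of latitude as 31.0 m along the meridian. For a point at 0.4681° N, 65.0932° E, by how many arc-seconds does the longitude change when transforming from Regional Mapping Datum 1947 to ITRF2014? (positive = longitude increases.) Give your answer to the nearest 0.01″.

At latitude 0.4681°, cos φ = 0.999967.
1″ of longitude at this latitude = 31.00 × cos φ = 30.9990 m, so Δλ = 27.0 / 30.9990 = 0.871″.

Δλ = 0.87″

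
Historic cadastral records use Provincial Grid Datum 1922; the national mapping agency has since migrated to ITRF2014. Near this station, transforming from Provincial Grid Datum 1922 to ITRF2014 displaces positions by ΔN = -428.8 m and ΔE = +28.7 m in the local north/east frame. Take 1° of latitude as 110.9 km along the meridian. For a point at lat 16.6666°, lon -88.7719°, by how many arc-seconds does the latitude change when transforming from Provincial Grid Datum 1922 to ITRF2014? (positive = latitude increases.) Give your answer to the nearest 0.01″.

1° of latitude = 110.9 km, so Δφ = -428.8 / 110900 = -0.0038665° = -13.920″.

Δφ = -13.92″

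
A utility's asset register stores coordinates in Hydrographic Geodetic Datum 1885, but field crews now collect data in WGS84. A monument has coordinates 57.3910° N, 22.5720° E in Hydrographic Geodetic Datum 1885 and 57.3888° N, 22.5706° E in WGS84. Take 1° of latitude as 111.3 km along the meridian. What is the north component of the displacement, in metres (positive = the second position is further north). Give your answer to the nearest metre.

ΔN = -245 m

Δφ = 57.3888° − 57.3910° = -0.0022°; Δλ = 22.5706° − 22.5720° = -0.0014°.
ΔN = Δφ × 111300 = -244.9 m; ΔE = Δλ × 111300 × cos(57.3910°) = -0.0014 × 111300 × 0.538903 = -84.0 m.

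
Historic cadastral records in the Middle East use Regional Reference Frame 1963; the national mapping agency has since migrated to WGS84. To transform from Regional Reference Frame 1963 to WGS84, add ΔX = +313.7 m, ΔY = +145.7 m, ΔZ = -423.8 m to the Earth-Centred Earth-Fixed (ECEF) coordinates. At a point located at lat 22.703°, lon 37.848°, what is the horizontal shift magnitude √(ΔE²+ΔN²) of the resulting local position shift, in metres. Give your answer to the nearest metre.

The local east axis at (φ, λ) is (−sin λ, cos λ, 0), so ΔE = −sin(37.848°)·313.7 + cos(37.848°)·145.7 = -77.43 m.
The local north axis is (−sin φ cos λ, −sin φ sin λ, cos φ), giving ΔN = -95.605 − 34.503 − 390.963 = -521.07 m.
Horizontal magnitude = √(ΔE² + ΔN²) = √((-77.43)² + (-521.07)²) = 526.79 m.

527 m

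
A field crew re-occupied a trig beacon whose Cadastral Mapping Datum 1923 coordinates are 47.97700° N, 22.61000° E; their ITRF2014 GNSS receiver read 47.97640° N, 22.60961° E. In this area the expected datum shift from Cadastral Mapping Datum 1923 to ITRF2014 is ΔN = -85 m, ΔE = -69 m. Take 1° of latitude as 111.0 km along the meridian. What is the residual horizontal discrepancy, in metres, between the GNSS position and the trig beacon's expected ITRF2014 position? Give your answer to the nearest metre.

44 m

Observed coordinate differences: Δφ = -0.00060°, Δλ = -0.00039°.
Converting to metres (1° lat = 111000 m, cos φ = 0.669429): observed ΔN = -66.6 m, observed ΔE = -29.0 m.
Subtracting the expected shift leaves a residual of -66.6 − (-85) = 18.4 m north and -29.0 − (-69) = 40.0 m east.
Residual distance = √(18.4² + 40.0²) = 44.0 m.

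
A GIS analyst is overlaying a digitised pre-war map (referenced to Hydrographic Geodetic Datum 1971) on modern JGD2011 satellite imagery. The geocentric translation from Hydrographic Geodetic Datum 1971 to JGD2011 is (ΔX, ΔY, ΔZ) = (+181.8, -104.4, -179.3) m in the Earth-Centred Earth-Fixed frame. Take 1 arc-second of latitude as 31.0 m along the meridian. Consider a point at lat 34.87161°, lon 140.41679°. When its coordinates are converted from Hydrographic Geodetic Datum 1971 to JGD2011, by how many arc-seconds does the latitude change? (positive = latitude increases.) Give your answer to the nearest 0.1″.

Δφ = -0.9″

sin φ = 0.571739, cos φ = 0.820435, sin λ = 0.637198, cos λ = -0.770700.
North component: ΔN = −sin φ cos λ·ΔX − sin φ sin λ·ΔY + cos φ·ΔZ = −(0.571739)(-0.770700)(181.8) − (0.571739)(0.637198)(-104.4) + (0.820435)(-179.3) = -28.96 m.
1° of latitude spans 3600 × 31.00 = 111600 m, so Δφ = -28.96 / 111600 × 3600 = -0.934″.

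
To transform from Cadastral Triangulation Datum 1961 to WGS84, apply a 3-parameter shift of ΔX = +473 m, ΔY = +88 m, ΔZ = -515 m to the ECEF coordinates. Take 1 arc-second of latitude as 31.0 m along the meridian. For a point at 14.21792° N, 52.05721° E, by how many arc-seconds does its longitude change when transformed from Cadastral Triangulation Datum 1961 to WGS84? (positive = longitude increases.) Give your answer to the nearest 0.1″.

sin φ = 0.245611, cos φ = 0.969369, sin λ = 0.788625, cos λ = 0.614874.
East component: ΔE = −sin λ·ΔX + cos λ·ΔY = −(0.788625)(473) + (0.614874)(88) = -318.91 m.
1° of latitude spans 3600 × 31.00 = 111600 m; at latitude φ, 1° of longitude spans that × cos φ = 108181.5 m, so Δλ = -318.91 / 108181.5 × 3600 = -10.613″.

Δλ = -10.6″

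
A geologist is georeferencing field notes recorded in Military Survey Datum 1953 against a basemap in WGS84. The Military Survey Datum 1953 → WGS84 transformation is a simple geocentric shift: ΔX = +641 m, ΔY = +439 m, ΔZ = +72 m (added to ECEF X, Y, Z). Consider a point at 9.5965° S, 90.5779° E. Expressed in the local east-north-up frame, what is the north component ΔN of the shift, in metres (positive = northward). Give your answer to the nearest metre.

ΔN = 143 m

The local north axis is (−sin φ cos λ, −sin φ sin λ, cos φ), giving ΔN = -1.078 + 73.181 + 70.992 = 143.10 m.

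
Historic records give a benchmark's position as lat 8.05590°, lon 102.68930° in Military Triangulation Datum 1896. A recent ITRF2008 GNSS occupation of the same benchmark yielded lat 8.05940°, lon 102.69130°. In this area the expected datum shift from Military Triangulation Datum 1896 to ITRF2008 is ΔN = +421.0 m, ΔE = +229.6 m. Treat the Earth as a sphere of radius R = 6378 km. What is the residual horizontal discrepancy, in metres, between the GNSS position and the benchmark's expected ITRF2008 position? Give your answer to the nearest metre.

33 m

Observed coordinate differences: Δφ = +0.00350°, Δλ = +0.00200°.
Converting to metres (1° lat = 111317 m, cos φ = 0.990132): observed ΔN = 389.6 m, observed ΔE = 220.4 m.
Subtracting the expected shift leaves a residual of 389.6 − (421.0) = -31.4 m north and 220.4 − (229.6) = -9.2 m east.
Residual distance = √((-31.4)² + (-9.2)²) = 32.7 m.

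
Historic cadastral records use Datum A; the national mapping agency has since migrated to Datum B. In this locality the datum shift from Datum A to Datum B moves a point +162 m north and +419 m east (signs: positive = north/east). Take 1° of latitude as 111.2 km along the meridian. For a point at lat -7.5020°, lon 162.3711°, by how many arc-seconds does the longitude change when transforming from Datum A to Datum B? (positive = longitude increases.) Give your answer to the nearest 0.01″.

Δλ = 13.68″

At latitude -7.5020°, cos φ = 0.991440.
1° of longitude at this latitude = 111.2 × cos φ = 110.25 km, so Δλ = 419.0 / 110248.2 = 0.0038005° = 13.682″.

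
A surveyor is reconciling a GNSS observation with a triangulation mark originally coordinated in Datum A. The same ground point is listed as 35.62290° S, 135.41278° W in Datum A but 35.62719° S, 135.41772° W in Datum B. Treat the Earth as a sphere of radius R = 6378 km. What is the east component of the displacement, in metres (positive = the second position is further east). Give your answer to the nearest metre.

Δφ = -35.62719° − -35.62290° = -0.00429°; Δλ = -135.41772° − -135.41278° = -0.00494°.
1° along a meridian = πR/180 = 111317 m.
ΔN = Δφ × 111317 = -477.6 m; ΔE = Δλ × 111317 × cos(-35.62290°) = -0.00494 × 111317 × 0.812868 = -447.0 m.

ΔE = -447 m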